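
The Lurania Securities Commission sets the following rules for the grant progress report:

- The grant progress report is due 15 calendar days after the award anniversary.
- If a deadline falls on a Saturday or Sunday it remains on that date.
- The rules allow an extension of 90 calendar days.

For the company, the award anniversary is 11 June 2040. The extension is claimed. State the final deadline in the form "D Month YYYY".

24 September 2040

Trigger date 11 June 2040 + 15 calendar days = 26 June 2040.
26 June 2040 falls on a Tuesday. The rules make no weekend/holiday allowance, so it remains 26 June 2040.
Add the 90 calendar-day extension to 26 June 2040: 24 September 2040.
24 September 2040 falls on a Monday. The rules make no weekend/holiday allowance, so it remains 24 September 2040.
Final deadline: 24 September 2040.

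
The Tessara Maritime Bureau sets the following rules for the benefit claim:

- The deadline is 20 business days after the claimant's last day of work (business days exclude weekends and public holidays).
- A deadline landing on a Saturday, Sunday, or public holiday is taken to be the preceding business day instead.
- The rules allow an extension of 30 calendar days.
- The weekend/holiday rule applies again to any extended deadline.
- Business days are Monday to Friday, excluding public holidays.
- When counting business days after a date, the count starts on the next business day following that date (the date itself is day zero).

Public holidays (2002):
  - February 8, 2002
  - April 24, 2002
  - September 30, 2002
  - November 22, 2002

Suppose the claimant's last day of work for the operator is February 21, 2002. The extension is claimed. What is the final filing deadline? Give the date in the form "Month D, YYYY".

Counting 20 business days after February 21, 2002 (skipping weekends and listed holidays) reaches March 21, 2002.
March 21, 2002 (Thursday) is already a business day.
Add the 30 calendar-day extension to March 21, 2002: April 20, 2002.
April 20, 2002 falls on a Saturday. Rolling to the preceding business day gives April 19, 2002, a Friday.
So the filing is due April 19, 2002.

April 19, 2002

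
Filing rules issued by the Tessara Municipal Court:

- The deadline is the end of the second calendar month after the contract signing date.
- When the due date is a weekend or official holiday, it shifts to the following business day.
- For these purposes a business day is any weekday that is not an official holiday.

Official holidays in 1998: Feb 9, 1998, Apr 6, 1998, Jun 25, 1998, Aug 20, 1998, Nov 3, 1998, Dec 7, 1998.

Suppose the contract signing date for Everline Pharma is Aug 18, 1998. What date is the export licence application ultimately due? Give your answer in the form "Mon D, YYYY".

2 months after Aug 18, 1998 is October 1998; that month ends on Oct 31, 1998.
Oct 31, 1998 is a Saturday, so it moves to the next business day, Nov 2, 1998 (Monday).
The final due date is Nov 2, 1998.

Nov 2, 1998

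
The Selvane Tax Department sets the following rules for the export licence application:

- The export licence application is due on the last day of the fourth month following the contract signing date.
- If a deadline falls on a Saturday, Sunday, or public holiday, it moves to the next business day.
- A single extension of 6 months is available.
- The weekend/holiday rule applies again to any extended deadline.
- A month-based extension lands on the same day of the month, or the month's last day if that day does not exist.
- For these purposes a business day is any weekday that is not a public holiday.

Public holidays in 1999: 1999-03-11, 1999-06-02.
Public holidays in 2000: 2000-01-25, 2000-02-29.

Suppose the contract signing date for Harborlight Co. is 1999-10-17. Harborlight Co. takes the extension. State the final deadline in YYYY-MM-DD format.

The fourth month after 1999-10-17 is February 2000, whose last day is 2000-02-29.
Because 2000-02-29 is a listed holiday, the deadline becomes 2000-03-01 (Wednesday).
The 6 months extension carries 2000-03-01 to 2000-09-01.
2000-09-01 (Friday) is already a business day.
So the filing is due 2000-09-01.

2000-09-01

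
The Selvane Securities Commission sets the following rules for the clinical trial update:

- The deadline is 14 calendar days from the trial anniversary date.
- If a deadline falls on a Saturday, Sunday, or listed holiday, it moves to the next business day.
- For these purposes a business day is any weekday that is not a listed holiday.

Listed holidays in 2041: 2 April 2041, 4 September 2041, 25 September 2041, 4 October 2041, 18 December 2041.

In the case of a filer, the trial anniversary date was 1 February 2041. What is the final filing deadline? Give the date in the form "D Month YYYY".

Trigger date 1 February 2041 + 14 calendar days = 15 February 2041.
15 February 2041 falls on a Friday, which is a business day, so no adjustment is needed.
So the filing is due 15 February 2041.

15 February 2041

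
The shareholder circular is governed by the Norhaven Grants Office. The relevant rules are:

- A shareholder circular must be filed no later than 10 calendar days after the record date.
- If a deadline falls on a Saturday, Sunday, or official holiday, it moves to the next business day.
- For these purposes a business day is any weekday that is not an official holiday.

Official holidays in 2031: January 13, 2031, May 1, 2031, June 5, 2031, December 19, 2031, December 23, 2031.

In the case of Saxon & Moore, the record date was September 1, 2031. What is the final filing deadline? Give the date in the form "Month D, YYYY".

Trigger date September 1, 2031 + 10 calendar days = September 11, 2031.
September 11, 2031 is a Thursday and not a listed holiday, so it stands.
The final due date is September 11, 2031.

September 11, 2031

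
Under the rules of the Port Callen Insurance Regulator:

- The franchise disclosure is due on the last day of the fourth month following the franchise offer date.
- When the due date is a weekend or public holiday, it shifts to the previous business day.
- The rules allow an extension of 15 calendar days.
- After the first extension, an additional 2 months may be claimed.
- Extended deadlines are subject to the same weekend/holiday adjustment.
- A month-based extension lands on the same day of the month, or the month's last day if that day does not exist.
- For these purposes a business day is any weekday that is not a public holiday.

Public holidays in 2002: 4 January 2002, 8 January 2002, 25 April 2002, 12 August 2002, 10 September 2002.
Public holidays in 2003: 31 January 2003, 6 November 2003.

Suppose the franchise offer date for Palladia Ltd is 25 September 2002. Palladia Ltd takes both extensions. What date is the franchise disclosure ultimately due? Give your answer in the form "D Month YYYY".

14 April 2003

4 months after 25 September 2002 is January 2003; that month ends on 31 January 2003.
Because 31 January 2003 is a listed holiday, the deadline becomes 30 January 2003 (Thursday).
Applying the 15-calendar-day extension: 30 January 2003 + 15 days = 14 February 2003.
14 February 2003 is a Friday and not a listed holiday, so it stands.
The 2 months extension carries 14 February 2003 to 14 April 2003.
Since 14 April 2003 is a Monday and not a holiday, the date is unchanged.
Final deadline: 14 April 2003.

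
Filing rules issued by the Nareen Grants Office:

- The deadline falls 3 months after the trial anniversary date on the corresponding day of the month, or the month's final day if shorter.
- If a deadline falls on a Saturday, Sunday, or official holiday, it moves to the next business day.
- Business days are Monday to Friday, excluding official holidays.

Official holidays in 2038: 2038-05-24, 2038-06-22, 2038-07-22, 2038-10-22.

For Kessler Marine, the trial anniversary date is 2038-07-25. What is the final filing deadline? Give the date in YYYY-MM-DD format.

2038-10-25

3 months after 2038-07-25, on the same day of the month, is 2038-10-25.
2038-10-25 is a Monday and not a listed holiday, so it stands.
So the filing is due 2038-10-25.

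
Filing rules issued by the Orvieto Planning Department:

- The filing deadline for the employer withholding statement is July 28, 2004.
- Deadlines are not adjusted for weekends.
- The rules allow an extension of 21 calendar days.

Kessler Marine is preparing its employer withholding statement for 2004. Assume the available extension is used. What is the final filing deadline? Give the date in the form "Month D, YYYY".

August 18, 2004

The stated deadline is July 28, 2004.
July 28, 2004 is a Wednesday; no weekend or holiday adjustment applies.
The 21-calendar-day extension moves the deadline from July 28, 2004 to August 18, 2004.
No adjustment is made for weekends or holidays, so August 18, 2004 stands.
The final due date is August 18, 2004.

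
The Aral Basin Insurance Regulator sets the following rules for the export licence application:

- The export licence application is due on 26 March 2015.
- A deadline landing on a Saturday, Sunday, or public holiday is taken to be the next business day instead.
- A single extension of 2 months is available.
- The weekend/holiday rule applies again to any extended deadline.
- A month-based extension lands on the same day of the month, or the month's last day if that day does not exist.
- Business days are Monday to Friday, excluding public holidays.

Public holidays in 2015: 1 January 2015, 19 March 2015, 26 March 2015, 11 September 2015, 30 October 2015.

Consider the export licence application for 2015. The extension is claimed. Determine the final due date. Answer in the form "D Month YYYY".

27 May 2015

The statutory due date is 26 March 2015.
26 March 2015 is a listed holiday; the next business day is 27 March 2015 (Friday).
Applying the 2 months extension: 2 months after 27 March 2015 is 27 May 2015.
27 May 2015 (Wednesday) is already a business day.
Final deadline: 27 May 2015.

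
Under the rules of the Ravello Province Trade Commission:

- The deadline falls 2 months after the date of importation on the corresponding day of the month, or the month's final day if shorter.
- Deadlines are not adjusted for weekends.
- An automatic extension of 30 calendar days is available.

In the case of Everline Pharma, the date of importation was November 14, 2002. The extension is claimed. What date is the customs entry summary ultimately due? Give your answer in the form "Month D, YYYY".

February 13, 2003

2 months from November 14, 2002 is January 14, 2003.
No adjustment is made for weekends or holidays, so January 14, 2003 stands.
Applying the 30-calendar-day extension: January 14, 2003 + 30 days = February 13, 2003.
February 13, 2003 falls on a Thursday. The rules make no weekend/holiday allowance, so it remains February 13, 2003.
The final due date is February 13, 2003.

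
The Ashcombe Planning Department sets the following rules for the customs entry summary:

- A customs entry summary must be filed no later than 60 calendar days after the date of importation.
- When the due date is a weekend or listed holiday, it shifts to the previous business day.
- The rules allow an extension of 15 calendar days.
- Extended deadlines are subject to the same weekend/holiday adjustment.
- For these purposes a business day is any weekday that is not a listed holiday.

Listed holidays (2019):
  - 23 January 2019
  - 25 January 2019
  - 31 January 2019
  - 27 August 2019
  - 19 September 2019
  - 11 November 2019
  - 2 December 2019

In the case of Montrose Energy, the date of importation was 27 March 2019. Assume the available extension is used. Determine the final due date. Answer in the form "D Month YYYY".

7 June 2019

60 calendar days after 27 March 2019 is 26 May 2019.
26 May 2019 falls on a Sunday. Rolling to the preceding business day gives 24 May 2019, a Friday.
Applying the 15-calendar-day extension: 24 May 2019 + 15 days = 8 June 2019.
8 June 2019 is a Saturday; the preceding business day is 7 June 2019 (Friday).
Deadline: 7 June 2019.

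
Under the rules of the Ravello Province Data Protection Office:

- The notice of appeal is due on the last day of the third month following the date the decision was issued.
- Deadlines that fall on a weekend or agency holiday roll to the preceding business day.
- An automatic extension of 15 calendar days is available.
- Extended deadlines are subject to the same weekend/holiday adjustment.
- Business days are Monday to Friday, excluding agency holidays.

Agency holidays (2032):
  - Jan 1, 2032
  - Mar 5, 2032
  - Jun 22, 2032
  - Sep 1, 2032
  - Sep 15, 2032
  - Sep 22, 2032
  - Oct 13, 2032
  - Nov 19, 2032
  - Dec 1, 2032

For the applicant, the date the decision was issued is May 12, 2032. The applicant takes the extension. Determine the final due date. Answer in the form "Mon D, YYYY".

Sep 14, 2032

The third month after May 12, 2032 is August 2032, whose last day is Aug 31, 2032.
Aug 31, 2032 (Tuesday) is already a business day.
Applying the 15-calendar-day extension: Aug 31, 2032 + 15 days = Sep 15, 2032.
Sep 15, 2032 falls on a listed holiday. Rolling to the preceding business day gives Sep 14, 2032, a Tuesday.
So the filing is due Sep 14, 2032.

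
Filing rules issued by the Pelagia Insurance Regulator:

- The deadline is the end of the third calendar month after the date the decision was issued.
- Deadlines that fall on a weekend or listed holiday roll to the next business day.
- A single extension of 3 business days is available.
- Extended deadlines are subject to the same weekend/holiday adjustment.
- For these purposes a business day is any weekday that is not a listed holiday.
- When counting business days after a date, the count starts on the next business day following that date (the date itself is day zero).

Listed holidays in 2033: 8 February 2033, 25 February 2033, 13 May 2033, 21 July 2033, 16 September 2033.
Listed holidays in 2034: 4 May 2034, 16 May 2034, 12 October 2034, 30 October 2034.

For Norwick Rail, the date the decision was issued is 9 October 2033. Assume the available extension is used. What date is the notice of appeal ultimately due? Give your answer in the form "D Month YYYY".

3 February 2034

3 months after 9 October 2033 is January 2034; that month ends on 31 January 2034.
31 January 2034 (Tuesday) is already a business day.
The 3-business-day extension runs from 31 January 2034 to 3 February 2034.
3 February 2034 is a Friday and not a listed holiday, so it stands.
The final due date is 3 February 2034.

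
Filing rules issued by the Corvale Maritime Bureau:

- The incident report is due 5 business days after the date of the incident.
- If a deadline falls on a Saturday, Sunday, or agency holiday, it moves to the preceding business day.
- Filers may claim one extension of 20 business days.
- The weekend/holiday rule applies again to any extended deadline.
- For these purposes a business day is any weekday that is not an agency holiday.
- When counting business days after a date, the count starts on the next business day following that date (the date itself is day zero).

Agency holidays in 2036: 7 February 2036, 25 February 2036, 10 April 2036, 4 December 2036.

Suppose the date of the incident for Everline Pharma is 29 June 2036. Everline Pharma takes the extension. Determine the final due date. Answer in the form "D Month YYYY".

1 August 2036

Starting the day after 29 June 2036 and counting 5 business days lands on 4 July 2036.
Since 4 July 2036 is a Friday and not a holiday, the date is unchanged.
Applying the 20-business-day extension: 20 business days after 4 July 2036 is 1 August 2036.
1 August 2036 falls on a Friday, which is a business day, so no adjustment is needed.
Deadline: 1 August 2036.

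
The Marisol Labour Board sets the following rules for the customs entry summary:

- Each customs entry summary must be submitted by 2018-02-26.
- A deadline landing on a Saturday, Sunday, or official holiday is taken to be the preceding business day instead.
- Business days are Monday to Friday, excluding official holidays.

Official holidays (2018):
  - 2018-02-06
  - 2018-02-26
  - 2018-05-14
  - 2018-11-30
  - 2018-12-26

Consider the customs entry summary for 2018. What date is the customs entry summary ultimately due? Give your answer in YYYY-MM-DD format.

The stated deadline is 2018-02-26.
2018-02-26 is a listed holiday; the preceding business day is 2018-02-23 (Friday).
The final due date is 2018-02-23.

2018-02-23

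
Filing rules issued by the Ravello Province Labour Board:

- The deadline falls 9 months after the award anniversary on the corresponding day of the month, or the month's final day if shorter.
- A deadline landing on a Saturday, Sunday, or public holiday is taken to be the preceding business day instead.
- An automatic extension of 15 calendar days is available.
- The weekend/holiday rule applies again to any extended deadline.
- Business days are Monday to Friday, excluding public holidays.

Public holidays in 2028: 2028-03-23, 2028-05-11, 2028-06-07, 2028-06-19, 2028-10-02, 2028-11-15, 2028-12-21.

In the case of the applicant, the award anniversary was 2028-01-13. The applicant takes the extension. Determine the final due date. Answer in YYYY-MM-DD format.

Moving 9 months forward from 2028-01-13 on the corresponding day gives 2028-10-13.
2028-10-13 (Friday) is already a business day.
Add the 15 calendar-day extension to 2028-10-13: 2028-10-28.
2028-10-28 is a Saturday; the preceding business day is 2028-10-27 (Friday).
Final deadline: 2028-10-27.

2028-10-27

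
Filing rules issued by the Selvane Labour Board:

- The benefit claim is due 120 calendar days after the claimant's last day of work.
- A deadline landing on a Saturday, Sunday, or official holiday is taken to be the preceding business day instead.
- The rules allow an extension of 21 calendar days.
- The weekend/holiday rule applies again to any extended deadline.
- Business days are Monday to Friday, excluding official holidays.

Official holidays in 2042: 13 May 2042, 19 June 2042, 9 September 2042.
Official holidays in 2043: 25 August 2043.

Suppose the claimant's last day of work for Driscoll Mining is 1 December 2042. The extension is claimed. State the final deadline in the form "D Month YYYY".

21 April 2043

Trigger date 1 December 2042 + 120 calendar days = 31 March 2043.
31 March 2043 is a Tuesday and not a listed holiday, so it stands.
Applying the 21-calendar-day extension: 31 March 2043 + 21 days = 21 April 2043.
21 April 2043 (Tuesday) is already a business day.
Deadline: 21 April 2043.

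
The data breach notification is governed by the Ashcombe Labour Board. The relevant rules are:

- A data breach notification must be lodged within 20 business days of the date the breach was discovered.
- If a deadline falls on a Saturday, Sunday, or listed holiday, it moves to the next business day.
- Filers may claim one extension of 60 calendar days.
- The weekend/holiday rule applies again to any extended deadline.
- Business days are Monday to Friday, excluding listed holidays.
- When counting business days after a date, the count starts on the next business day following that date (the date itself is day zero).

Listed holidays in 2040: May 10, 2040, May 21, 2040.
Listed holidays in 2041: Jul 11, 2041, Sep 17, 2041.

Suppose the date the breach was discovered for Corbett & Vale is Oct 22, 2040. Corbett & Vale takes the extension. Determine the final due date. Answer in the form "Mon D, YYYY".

Counting 20 business days after Oct 22, 2040 (skipping weekends and listed holidays) reaches Nov 19, 2040.
Nov 19, 2040 (Monday) is already a business day.
The 60-calendar-day extension moves the deadline from Nov 19, 2040 to Jan 18, 2041.
Jan 18, 2041 (Friday) is already a business day.
Deadline: Jan 18, 2041.

Jan 18, 2041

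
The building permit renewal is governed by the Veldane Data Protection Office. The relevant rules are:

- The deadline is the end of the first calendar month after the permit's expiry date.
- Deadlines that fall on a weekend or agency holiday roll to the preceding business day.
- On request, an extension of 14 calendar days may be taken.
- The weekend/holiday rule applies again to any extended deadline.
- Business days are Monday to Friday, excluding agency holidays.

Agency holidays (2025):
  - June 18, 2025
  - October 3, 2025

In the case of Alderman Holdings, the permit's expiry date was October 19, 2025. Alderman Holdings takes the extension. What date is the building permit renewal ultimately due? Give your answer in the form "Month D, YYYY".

December 12, 2025

The first month after October 19, 2025 is November 2025, whose last day is November 30, 2025.
Because November 30, 2025 is a Sunday, the deadline becomes November 28, 2025 (Friday).
With the 14-day extension, November 28, 2025 becomes December 12, 2025.
Since December 12, 2025 is a Friday and not a holiday, the date is unchanged.
Final deadline: December 12, 2025.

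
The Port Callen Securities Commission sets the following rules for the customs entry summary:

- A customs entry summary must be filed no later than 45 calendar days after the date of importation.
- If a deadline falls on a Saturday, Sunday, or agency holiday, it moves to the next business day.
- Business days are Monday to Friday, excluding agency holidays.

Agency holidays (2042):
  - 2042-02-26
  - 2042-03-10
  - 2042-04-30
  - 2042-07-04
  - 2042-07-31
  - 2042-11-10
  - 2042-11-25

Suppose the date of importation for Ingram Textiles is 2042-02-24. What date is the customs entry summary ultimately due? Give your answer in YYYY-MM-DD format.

2042-04-10

Adding 45 calendar days to 2042-02-24 gives 2042-04-10.
2042-04-10 is a Thursday and not a listed holiday, so it stands.
The final due date is 2042-04-10.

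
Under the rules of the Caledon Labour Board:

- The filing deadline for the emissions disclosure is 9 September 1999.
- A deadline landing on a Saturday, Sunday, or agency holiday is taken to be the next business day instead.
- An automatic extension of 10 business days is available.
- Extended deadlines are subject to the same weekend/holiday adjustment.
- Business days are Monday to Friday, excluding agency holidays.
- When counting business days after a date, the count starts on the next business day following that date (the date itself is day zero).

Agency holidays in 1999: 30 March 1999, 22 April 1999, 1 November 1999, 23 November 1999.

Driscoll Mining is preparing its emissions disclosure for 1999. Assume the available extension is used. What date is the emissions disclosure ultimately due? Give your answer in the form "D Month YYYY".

23 September 1999

The statutory due date is 9 September 1999.
9 September 1999 (Thursday) is already a business day.
Applying the 10-business-day extension: 10 business days after 9 September 1999 is 23 September 1999.
23 September 1999 falls on a Thursday, which is a business day, so no adjustment is needed.
The final due date is 23 September 1999.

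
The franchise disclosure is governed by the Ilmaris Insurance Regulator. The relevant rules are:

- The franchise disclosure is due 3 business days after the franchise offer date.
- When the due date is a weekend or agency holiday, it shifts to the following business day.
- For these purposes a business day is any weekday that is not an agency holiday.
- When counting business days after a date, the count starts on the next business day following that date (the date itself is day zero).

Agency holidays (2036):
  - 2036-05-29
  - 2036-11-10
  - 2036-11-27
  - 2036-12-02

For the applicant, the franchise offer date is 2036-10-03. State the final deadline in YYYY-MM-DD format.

2036-10-08

Starting the day after 2036-10-03 and counting 3 business days lands on 2036-10-08.
2036-10-08 falls on a Wednesday, which is a business day, so no adjustment is needed.
So the filing is due 2036-10-08.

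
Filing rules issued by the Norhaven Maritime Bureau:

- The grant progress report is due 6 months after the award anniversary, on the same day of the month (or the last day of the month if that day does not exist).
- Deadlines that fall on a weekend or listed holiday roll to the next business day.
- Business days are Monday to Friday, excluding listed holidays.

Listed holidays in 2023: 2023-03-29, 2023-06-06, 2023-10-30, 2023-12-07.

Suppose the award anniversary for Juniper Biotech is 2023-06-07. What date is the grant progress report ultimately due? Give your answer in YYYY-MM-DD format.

2023-12-08

6 months after 2023-06-07, on the same day of the month, is 2023-12-07.
2023-12-07 is a listed holiday; the next business day is 2023-12-08 (Friday).
Deadline: 2023-12-08.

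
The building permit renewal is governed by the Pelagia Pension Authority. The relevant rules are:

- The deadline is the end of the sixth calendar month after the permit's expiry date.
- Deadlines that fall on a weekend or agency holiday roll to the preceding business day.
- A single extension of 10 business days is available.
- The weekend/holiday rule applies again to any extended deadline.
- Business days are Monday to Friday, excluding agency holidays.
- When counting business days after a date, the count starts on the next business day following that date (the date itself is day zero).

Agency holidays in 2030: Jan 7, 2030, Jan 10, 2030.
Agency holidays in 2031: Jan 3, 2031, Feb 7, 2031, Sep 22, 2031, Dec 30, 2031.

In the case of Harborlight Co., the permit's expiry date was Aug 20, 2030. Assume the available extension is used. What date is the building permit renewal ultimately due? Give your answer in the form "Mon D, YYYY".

Mar 14, 2031

6 months after Aug 20, 2030 is February 2031; that month ends on Feb 28, 2031.
Feb 28, 2031 (Friday) is already a business day.
Counting 10 further business days from Feb 28, 2031 reaches Mar 14, 2031.
Mar 14, 2031 falls on a Friday, which is a business day, so no adjustment is needed.
Final deadline: Mar 14, 2031.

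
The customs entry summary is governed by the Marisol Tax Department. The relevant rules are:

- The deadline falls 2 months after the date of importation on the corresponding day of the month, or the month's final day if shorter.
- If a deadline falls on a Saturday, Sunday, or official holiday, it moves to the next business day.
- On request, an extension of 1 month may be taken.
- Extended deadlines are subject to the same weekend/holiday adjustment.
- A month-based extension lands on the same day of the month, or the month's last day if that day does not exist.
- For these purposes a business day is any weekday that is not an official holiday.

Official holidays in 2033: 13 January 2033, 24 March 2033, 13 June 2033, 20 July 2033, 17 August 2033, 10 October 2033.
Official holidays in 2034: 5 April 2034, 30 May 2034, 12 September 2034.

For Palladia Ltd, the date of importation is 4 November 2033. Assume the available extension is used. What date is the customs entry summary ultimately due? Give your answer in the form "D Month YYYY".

6 February 2034

2 months from 4 November 2033 is 4 January 2034.
4 January 2034 (Wednesday) is already a business day.
Applying the 1 month extension: 1 month after 4 January 2034 is 4 February 2034.
4 February 2034 is a Saturday, so it moves to the next business day, 6 February 2034 (Monday).
Deadline: 6 February 2034.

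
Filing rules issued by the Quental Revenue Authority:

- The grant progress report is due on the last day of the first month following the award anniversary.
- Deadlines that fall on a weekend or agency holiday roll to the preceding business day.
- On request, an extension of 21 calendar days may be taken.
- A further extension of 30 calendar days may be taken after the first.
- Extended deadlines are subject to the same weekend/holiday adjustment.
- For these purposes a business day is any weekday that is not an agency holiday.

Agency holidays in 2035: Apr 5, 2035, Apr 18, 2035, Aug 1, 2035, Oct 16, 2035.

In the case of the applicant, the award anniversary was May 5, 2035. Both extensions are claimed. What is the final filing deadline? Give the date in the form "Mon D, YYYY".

Aug 17, 2035

1 month after May 5, 2035 is June 2035; that month ends on Jun 30, 2035.
Because Jun 30, 2035 is a Saturday, the deadline becomes Jun 29, 2035 (Friday).
Applying the 21-calendar-day extension: Jun 29, 2035 + 21 days = Jul 20, 2035.
Jul 20, 2035 is a Friday and not a listed holiday, so it stands.
Applying the 30-calendar-day extension: Jul 20, 2035 + 30 days = Aug 19, 2035.
Aug 19, 2035 is a Sunday, so it moves to the preceding business day, Aug 17, 2035 (Friday).
The final due date is Aug 17, 2035.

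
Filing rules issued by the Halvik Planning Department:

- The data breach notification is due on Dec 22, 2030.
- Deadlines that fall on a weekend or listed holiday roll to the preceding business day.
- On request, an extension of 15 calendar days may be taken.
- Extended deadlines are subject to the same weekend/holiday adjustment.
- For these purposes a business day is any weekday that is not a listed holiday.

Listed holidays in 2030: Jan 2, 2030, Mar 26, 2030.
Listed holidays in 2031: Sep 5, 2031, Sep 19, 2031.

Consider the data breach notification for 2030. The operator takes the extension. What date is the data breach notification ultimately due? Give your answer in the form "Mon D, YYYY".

Jan 3, 2031

The statutory due date is Dec 22, 2030.
Dec 22, 2030 is a Sunday; the preceding business day is Dec 20, 2030 (Friday).
Applying the 15-calendar-day extension: Dec 20, 2030 + 15 days = Jan 4, 2031.
Because Jan 4, 2031 is a Saturday, the deadline becomes Jan 3, 2031 (Friday).
Deadline: Jan 3, 2031.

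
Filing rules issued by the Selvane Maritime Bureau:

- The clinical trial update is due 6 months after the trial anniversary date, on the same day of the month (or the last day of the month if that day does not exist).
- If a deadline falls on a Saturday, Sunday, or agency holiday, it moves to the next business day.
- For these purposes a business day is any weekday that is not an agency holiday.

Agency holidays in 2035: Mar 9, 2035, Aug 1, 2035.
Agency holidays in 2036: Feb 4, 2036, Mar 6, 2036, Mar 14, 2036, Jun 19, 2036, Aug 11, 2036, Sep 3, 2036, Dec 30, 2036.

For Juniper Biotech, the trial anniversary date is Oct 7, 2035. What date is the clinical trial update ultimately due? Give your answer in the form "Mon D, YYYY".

Apr 7, 2036

Moving 6 months forward from Oct 7, 2035 on the corresponding day gives Apr 7, 2036.
Since Apr 7, 2036 is a Monday and not a holiday, the date is unchanged.
Final deadline: Apr 7, 2036.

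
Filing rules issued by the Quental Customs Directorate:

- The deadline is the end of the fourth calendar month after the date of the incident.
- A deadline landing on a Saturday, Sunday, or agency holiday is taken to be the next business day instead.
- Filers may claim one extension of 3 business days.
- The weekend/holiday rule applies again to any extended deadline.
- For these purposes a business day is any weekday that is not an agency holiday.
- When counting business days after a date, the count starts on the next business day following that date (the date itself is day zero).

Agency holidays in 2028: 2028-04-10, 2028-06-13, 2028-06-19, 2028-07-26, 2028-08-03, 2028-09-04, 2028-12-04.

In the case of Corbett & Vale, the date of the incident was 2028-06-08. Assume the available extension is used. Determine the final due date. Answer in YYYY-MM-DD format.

2028-11-03

4 months after 2028-06-08 falls in October 2028; the last day of that month is 2028-10-31.
2028-10-31 is a Tuesday and not a listed holiday, so it stands.
Applying the 3-business-day extension: 3 business days after 2028-10-31 is 2028-11-03.
2028-11-03 is a Friday and not a listed holiday, so it stands.
Deadline: 2028-11-03.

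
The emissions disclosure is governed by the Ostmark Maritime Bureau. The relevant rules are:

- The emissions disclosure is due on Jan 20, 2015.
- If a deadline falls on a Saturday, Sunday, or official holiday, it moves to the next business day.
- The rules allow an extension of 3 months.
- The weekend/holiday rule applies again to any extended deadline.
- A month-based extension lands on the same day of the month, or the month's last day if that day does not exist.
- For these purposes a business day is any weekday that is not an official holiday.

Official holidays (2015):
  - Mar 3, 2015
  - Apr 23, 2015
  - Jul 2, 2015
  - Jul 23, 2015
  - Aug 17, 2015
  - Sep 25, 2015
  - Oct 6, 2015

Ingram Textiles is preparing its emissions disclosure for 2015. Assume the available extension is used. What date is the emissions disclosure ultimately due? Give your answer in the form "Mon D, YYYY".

The statutory due date is Jan 20, 2015.
Jan 20, 2015 falls on a Tuesday, which is a business day, so no adjustment is needed.
The 3 months extension carries Jan 20, 2015 to Apr 20, 2015.
Apr 20, 2015 falls on a Monday, which is a business day, so no adjustment is needed.
Final deadline: Apr 20, 2015.

Apr 20, 2015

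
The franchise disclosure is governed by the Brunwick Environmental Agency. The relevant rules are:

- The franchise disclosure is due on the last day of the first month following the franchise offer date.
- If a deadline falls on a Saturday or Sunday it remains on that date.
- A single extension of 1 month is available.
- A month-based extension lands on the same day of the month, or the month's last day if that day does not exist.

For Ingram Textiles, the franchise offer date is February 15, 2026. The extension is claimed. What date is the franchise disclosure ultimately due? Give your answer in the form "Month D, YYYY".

April 30, 2026

1 month after February 15, 2026 falls in March 2026; the last day of that month is March 31, 2026.
No adjustment is made for weekends or holidays, so March 31, 2026 stands.
Add 1 month to March 31, 2026: April 30, 2026 (day 31 does not exist in April, so the month's last day is used).
April 30, 2026 is a Thursday; no weekend or holiday adjustment applies.
Final deadline: April 30, 2026.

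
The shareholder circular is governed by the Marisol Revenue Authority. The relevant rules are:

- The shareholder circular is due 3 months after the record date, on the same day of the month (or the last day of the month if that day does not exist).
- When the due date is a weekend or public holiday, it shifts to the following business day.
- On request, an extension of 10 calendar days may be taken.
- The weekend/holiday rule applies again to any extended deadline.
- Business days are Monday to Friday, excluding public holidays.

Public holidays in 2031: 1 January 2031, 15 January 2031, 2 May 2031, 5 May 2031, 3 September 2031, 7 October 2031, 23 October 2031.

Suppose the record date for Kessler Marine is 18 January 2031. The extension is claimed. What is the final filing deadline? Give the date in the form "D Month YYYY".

28 April 2031

3 months after 18 January 2031, on the same day of the month, is 18 April 2031.
18 April 2031 is a Friday and not a listed holiday, so it stands.
Applying the 10-calendar-day extension: 18 April 2031 + 10 days = 28 April 2031.
28 April 2031 falls on a Monday, which is a business day, so no adjustment is needed.
Deadline: 28 April 2031.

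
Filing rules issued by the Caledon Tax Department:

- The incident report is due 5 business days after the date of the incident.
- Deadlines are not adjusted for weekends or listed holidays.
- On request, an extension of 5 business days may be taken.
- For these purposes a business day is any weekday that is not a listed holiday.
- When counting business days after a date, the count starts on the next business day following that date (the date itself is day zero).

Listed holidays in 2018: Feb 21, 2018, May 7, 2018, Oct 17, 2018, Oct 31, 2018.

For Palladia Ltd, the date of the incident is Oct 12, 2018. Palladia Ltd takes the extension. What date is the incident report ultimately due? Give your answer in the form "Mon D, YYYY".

Starting the day after Oct 12, 2018 and counting 5 business days lands on Oct 22, 2018.
Oct 22, 2018 is a Monday; no weekend or holiday adjustment applies.
Counting 5 further business days from Oct 22, 2018 reaches Oct 29, 2018.
Oct 29, 2018 falls on a Monday. The rules make no weekend/holiday allowance, so it remains Oct 29, 2018.
So the filing is due Oct 29, 2018.

Oct 29, 2018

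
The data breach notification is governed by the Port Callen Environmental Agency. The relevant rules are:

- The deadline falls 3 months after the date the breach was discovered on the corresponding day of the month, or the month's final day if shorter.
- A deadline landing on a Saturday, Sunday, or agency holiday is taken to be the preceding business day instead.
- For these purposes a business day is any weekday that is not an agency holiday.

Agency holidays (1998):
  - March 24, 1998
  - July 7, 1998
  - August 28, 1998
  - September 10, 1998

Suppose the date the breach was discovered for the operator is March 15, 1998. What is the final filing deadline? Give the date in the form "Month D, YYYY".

3 months from March 15, 1998 is June 15, 1998.
June 15, 1998 (Monday) is already a business day.
So the filing is due June 15, 1998.

June 15, 1998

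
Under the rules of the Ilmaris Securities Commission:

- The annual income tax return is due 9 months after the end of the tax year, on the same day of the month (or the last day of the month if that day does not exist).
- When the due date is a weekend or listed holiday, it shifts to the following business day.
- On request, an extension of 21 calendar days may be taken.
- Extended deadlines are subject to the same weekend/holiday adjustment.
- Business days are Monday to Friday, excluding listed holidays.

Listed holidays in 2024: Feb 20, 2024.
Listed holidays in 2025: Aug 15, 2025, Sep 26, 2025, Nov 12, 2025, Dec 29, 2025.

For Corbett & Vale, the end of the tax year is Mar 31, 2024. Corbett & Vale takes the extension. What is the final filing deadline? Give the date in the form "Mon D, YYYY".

9 months after Mar 31, 2024, on the same day of the month, is Dec 31, 2024.
Since Dec 31, 2024 is a Tuesday and not a holiday, the date is unchanged.
Applying the 21-calendar-day extension: Dec 31, 2024 + 21 days = Jan 21, 2025.
Since Jan 21, 2025 is a Tuesday and not a holiday, the date is unchanged.
Final deadline: Jan 21, 2025.

Jan 21, 2025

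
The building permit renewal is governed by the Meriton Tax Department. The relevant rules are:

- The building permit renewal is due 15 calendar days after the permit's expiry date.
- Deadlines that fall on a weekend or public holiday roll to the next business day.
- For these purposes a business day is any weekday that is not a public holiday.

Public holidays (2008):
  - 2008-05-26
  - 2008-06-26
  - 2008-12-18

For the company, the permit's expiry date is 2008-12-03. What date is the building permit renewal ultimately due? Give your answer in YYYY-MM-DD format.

2008-12-19

Trigger date 2008-12-03 + 15 calendar days = 2008-12-18.
2008-12-18 is a listed holiday, so it moves to the next business day, 2008-12-19 (Friday).
Final deadline: 2008-12-19.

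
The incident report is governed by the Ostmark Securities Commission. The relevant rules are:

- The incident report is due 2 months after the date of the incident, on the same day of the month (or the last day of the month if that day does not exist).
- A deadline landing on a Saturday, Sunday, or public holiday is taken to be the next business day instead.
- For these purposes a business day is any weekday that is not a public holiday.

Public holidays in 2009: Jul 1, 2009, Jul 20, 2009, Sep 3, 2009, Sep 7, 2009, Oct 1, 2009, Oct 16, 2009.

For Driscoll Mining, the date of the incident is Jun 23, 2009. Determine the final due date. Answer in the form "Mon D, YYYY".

2 months from Jun 23, 2009 is Aug 23, 2009.
Aug 23, 2009 is a Sunday; the next business day is Aug 24, 2009 (Monday).
Final deadline: Aug 24, 2009.

Aug 24, 2009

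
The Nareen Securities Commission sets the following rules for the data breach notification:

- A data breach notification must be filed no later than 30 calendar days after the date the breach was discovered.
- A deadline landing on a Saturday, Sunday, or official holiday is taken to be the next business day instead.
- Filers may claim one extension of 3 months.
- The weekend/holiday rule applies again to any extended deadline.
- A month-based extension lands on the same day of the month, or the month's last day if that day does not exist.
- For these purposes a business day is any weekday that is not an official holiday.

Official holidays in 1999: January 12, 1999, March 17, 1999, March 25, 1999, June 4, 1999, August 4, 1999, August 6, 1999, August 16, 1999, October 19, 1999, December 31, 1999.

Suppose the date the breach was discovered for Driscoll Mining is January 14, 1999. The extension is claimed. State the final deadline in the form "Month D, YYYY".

From January 14, 1999, 30 calendar days later is February 13, 1999.
February 13, 1999 is a Saturday, so it moves to the next business day, February 15, 1999 (Monday).
Applying the 3 months extension: 3 months after February 15, 1999 is May 15, 1999.
May 15, 1999 falls on a Saturday. Rolling to the next business day gives May 17, 1999, a Monday.
So the filing is due May 17, 1999.

May 17, 1999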